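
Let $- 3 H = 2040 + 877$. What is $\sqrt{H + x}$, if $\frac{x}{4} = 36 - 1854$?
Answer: $\frac{i \sqrt{74199}}{3} \approx 90.798 i$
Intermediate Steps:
$x = -7272$ ($x = 4 \left(36 - 1854\right) = 4 \left(-1818\right) = -7272$)
$H = - \frac{2917}{3}$ ($H = - \frac{2040 + 877}{3} = \left(- \frac{1}{3}\right) 2917 = - \frac{2917}{3} \approx -972.33$)
$\sqrt{H + x} = \sqrt{- \frac{2917}{3} - 7272} = \sqrt{- \frac{24733}{3}} = \frac{i \sqrt{74199}}{3}$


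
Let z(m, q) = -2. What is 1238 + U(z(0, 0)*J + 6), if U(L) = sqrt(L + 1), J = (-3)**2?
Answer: 1238 + I*sqrt(11) ≈ 1238.0 + 3.3166*I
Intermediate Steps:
J = 9
U(L) = sqrt(1 + L)
1238 + U(z(0, 0)*J + 6) = 1238 + sqrt(1 + (-2*9 + 6)) = 1238 + sqrt(1 + (-18 + 6)) = 1238 + sqrt(1 - 12) = 1238 + sqrt(-11) = 1238 + I*sqrt(11)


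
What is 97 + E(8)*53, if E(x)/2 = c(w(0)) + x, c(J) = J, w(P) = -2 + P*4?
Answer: 733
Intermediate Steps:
w(P) = -2 + 4*P
E(x) = -4 + 2*x (E(x) = 2*((-2 + 4*0) + x) = 2*((-2 + 0) + x) = 2*(-2 + x) = -4 + 2*x)
97 + E(8)*53 = 97 + (-4 + 2*8)*53 = 97 + (-4 + 16)*53 = 97 + 12*53 = 97 + 636 = 733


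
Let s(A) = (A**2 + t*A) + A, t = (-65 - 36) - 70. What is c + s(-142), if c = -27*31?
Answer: 43467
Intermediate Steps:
t = -171 (t = -101 - 70 = -171)
s(A) = A**2 - 170*A (s(A) = (A**2 - 171*A) + A = A**2 - 170*A)
c = -837
c + s(-142) = -837 - 142*(-170 - 142) = -837 - 142*(-312) = -837 + 44304 = 43467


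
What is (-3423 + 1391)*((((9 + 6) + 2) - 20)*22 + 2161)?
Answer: -4257040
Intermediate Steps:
(-3423 + 1391)*((((9 + 6) + 2) - 20)*22 + 2161) = -2032*(((15 + 2) - 20)*22 + 2161) = -2032*((17 - 20)*22 + 2161) = -2032*(-3*22 + 2161) = -2032*(-66 + 2161) = -2032*2095 = -4257040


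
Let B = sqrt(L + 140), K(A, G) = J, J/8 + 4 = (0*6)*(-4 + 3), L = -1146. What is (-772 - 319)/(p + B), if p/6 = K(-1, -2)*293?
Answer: 30687648/1582369271 + 1091*I*sqrt(1006)/3164738542 ≈ 0.019393 + 1.0934e-5*I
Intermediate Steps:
J = -32 (J = -32 + 8*((0*6)*(-4 + 3)) = -32 + 8*(0*(-1)) = -32 + 8*0 = -32 + 0 = -32)
K(A, G) = -32
B = I*sqrt(1006) (B = sqrt(-1146 + 140) = sqrt(-1006) = I*sqrt(1006) ≈ 31.717*I)
p = -56256 (p = 6*(-32*293) = 6*(-9376) = -56256)
(-772 - 319)/(p + B) = (-772 - 319)/(-56256 + I*sqrt(1006)) = -1091/(-56256 + I*sqrt(1006))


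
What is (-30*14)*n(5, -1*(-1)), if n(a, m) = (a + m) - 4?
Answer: -840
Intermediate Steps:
n(a, m) = -4 + a + m
(-30*14)*n(5, -1*(-1)) = (-30*14)*(-4 + 5 - 1*(-1)) = -420*(-4 + 5 + 1) = -420*2 = -840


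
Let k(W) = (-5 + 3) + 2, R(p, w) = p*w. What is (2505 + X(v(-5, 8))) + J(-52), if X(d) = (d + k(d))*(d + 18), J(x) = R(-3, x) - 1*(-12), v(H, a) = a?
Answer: 2881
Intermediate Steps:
k(W) = 0 (k(W) = -2 + 2 = 0)
J(x) = 12 - 3*x (J(x) = -3*x - 1*(-12) = -3*x + 12 = 12 - 3*x)
X(d) = d*(18 + d) (X(d) = (d + 0)*(d + 18) = d*(18 + d))
(2505 + X(v(-5, 8))) + J(-52) = (2505 + 8*(18 + 8)) + (12 - 3*(-52)) = (2505 + 8*26) + (12 + 156) = (2505 + 208) + 168 = 2713 + 168 = 2881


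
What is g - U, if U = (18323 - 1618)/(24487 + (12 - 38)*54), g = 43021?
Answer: 993037038/23083 ≈ 43020.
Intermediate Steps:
U = 16705/23083 (U = 16705/(24487 - 26*54) = 16705/(24487 - 1404) = 16705/23083 ≈ 0.72369)
g - U = 43021 - 1*16705/23083 = 43021 - 16705/23083 = 993037038/23083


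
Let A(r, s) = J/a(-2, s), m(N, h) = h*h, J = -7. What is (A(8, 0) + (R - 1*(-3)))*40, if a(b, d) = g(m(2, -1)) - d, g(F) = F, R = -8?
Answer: -480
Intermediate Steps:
m(N, h) = h²
a(b, d) = 1 - d (a(b, d) = (-1)² - d = 1 - d)
A(r, s) = -7/(1 - s)
(A(8, 0) + (R - 1*(-3)))*40 = (7/(-1 + 0) + (-8 - 1*(-3)))*40 = (7/(-1) + (-8 + 3))*40 = (7*(-1) - 5)*40 = (-7 - 5)*40 = -12*40 = -480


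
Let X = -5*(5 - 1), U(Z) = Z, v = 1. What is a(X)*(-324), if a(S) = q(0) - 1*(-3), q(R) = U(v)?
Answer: -1296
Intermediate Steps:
X = -20 (X = -5*4 = -20)
q(R) = 1
a(S) = 4 (a(S) = 1 - 1*(-3) = 1 + 3 = 4)
a(X)*(-324) = 4*(-324) = -1296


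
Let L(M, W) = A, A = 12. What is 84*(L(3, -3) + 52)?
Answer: 5376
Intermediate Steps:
L(M, W) = 12
84*(L(3, -3) + 52) = 84*(12 + 52) = 84*64 = 5376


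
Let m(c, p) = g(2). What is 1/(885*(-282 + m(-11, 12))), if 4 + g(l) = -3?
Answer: -1/255765 ≈ -3.9098e-6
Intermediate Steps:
g(l) = -7 (g(l) = -4 - 3 = -7)
m(c, p) = -7
1/(885*(-282 + m(-11, 12))) = 1/(885*(-282 - 7)) = 1/(885*(-289)) = 1/(-255765) = -1/255765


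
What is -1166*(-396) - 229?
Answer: 461507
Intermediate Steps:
-1166*(-396) - 229 = 461736 - 229 = 461507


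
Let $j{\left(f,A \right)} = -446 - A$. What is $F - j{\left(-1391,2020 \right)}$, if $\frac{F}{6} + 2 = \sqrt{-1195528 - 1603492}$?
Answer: $2454 + 12 i \sqrt{699755} \approx 2454.0 + 10038.0 i$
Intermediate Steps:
$F = -12 + 12 i \sqrt{699755}$ ($F = -12 + 6 \sqrt{-1195528 - 1603492} = -12 + 6 \sqrt{-2799020} = -12 + 6 \cdot 2 i \sqrt{699755} = -12 + 12 i \sqrt{699755} \approx -12.0 + 10038.0 i$)
$F - j{\left(-1391,2020 \right)} = \left(-12 + 12 i \sqrt{699755}\right) - \left(-446 - 2020\right) = \left(-12 + 12 i \sqrt{699755}\right) - -2466 = \left(-12 + 12 i \sqrt{699755}\right) + 2466 = 2454 + 12 i \sqrt{699755}$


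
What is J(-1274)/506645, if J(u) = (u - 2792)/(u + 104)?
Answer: 19/2769975 ≈ 6.8593e-6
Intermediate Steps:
J(u) = (-2792 + u)/(104 + u)
J(-1274)/506645 = ((-2792 - 1274)/(104 - 1274))/506645 = (-4066/(-1170))*(1/506645) = -1/1170*(-4066)*(1/506645) = (2033/585)*(1/506645) = 19/2769975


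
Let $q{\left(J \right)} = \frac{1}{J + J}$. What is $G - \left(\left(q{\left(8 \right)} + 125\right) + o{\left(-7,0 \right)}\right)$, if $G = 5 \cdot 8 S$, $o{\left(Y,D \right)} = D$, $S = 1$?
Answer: $- \frac{1361}{16} \approx -85.063$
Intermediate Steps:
$q{\left(J \right)} = \frac{1}{2 J}$
$G = 40$ ($G = 5 \cdot 8 \cdot 1 = 40 \cdot 1 = 40$)
$G - \left(\left(q{\left(8 \right)} + 125\right) + o{\left(-7,0 \right)}\right) = 40 - \left(\left(\frac{1}{2 \cdot 8} + 125\right) + 0\right) = 40 - \left(\left(\frac{1}{2} \cdot \frac{1}{8} + 125\right) + 0\right) = 40 - \left(\left(\frac{1}{16} + 125\right) + 0\right) = 40 - \left(\frac{2001}{16} + 0\right) = 40 - \frac{2001}{16} = - \frac{1361}{16}$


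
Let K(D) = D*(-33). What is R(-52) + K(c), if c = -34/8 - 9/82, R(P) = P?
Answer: 15067/164 ≈ 91.872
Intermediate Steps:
c = -715/164 (c = -34*⅛ - 9*1/82 = -17/4 - 9/82 = -715/164 ≈ -4.3598)
K(D) = -33*D
R(-52) + K(c) = -52 - 33*(-715/164) = -52 + 23595/164 = 15067/164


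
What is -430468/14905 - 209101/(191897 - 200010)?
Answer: -375736479/120924265 ≈ -3.1072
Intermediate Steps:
-430468/14905 - 209101/(191897 - 200010) = -430468*1/14905 - 209101/(-8113) = -430468/14905 - 209101*(-1/8113) = -430468/14905 + 209101/8113 = -375736479/120924265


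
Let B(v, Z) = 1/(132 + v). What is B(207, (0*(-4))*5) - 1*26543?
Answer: -8998076/339 ≈ -26543.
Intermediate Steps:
B(207, (0*(-4))*5) - 1*26543 = 1/(132 + 207) - 1*26543 = 1/339 - 26543 = -8998076/339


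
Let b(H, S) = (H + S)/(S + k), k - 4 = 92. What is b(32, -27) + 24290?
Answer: 1676015/69 ≈ 24290.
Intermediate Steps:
k = 96 (k = 4 + 92 = 96)
b(H, S) = (H + S)/(96 + S) (b(H, S) = (H + S)/(S + 96) = (H + S)/(96 + S))
b(32, -27) + 24290 = (32 - 27)/(96 - 27) + 24290 = 5/69 + 24290 = 1676015/69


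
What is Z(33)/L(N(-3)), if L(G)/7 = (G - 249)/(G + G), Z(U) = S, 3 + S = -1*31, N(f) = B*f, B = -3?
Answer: 51/140 ≈ 0.36429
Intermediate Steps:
N(f) = -3*f
S = -34 (S = -3 - 1*31 = -3 - 31 = -34)
Z(U) = -34
L(G) = 7*(-249 + G)/(2*G) (L(G) = 7*((G - 249)/(G + G)) = 7*((-249 + G)/((2*G))) = 7*((-249 + G)*(1/(2*G))) = 7*((-249 + G)/(2*G)) = 7*(-249 + G)/(2*G))
Z(33)/L(N(-3)) = -34*18/(7*(-249 - 3*(-3))) = -34*18/(7*(-249 + 9)) = -34/((7/2)*(⅑)*(-240)) = -34/(-280/3) = -34*(-3/280) = 51/140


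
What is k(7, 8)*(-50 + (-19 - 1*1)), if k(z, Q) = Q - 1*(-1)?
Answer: -630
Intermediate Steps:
k(z, Q) = 1 + Q (k(z, Q) = Q + 1 = 1 + Q)
k(7, 8)*(-50 + (-19 - 1*1)) = (1 + 8)*(-50 + (-19 - 1*1)) = 9*(-50 + (-19 - 1)) = 9*(-50 - 20) = 9*(-70) = -630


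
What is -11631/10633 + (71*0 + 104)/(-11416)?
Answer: -16735666/15173291 ≈ -1.1030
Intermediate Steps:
-11631/10633 + (71*0 + 104)/(-11416) = -11631*1/10633 + (0 + 104)*(-1/11416) = -11631/10633 + 104*(-1/11416) = -11631/10633 - 13/1427 = -16735666/15173291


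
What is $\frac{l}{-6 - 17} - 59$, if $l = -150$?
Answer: $- \frac{1207}{23} \approx -52.478$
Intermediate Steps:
$\frac{l}{-6 - 17} - 59 = - \frac{150}{-6 - 17} - 59 = - \frac{150}{-23} - 59 = \left(-150\right) \left(- \frac{1}{23}\right) - 59 = \frac{150}{23} - 59 = - \frac{1207}{23}$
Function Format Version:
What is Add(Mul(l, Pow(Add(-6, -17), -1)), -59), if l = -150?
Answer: Rational(-1207, 23) ≈ -52.478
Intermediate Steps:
Add(Mul(l, Pow(Add(-6, -17), -1)), -59) = Add(Mul(-150, Pow(Add(-6, -17), -1)), -59) = Add(Mul(-150, Pow(-23, -1)), -59) = Add(Mul(-150, Rational(-1, 23)), -59) = Add(Rational(150, 23), -59) = Rational(-1207, 23)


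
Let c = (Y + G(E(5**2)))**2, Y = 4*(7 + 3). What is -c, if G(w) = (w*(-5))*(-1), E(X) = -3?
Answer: -625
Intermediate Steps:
G(w) = 5*w (G(w) = -5*w*(-1) = 5*w)
Y = 40 (Y = 4*10 = 40)
c = 625 (c = (40 + 5*(-3))**2 = (40 - 15)**2 = 25**2 = 625)
-c = -1*625 = -625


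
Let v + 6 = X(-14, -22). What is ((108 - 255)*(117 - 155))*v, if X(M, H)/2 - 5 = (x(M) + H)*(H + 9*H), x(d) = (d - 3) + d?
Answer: 130287864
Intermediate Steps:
x(d) = -3 + 2*d (x(d) = (-3 + d) + d = -3 + 2*d)
X(M, H) = 10 + 20*H*(-3 + H + 2*M) (X(M, H) = 10 + 2*(((-3 + 2*M) + H)*(H + 9*H)) = 10 + 2*((-3 + H + 2*M)*(10*H)) = 10 + 2*(10*H*(-3 + H + 2*M)) = 10 + 20*H*(-3 + H + 2*M))
v = 23324 (v = -6 + (10 - 60*(-22) + 20*(-22)² + 40*(-22)*(-14)) = -6 + (10 + 1320 + 20*484 + 12320) = -6 + (10 + 1320 + 9680 + 12320) = -6 + 23330 = 23324)
((108 - 255)*(117 - 155))*v = ((108 - 255)*(117 - 155))*23324 = -147*(-38)*23324 = 5586*23324 = 130287864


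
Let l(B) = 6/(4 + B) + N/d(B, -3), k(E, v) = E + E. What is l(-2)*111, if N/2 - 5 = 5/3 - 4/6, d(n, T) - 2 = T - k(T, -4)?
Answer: 2997/5 ≈ 599.40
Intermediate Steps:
k(E, v) = 2*E
d(n, T) = 2 - T (d(n, T) = 2 + (T - 2*T) = 2 - T)
N = 12 (N = 10 + 2*(5/3 - 4/6) = 10 + 2*(5*(⅓) - 4*⅙) = 10 + 2*(5/3 - ⅔) = 10 + 2*1 = 10 + 2 = 12)
l(B) = 12/5 + 6/(4 + B) (l(B) = 6/(4 + B) + 12/(2 - 1*(-3)) = 6/(4 + B) + 12/(2 + 3) = 6/(4 + B) + 12/5 = 12/5 + 6/(4 + B))
l(-2)*111 = (6*(13 + 2*(-2))/(5*(4 - 2)))*111 = ((6/5)*(13 - 4)/2)*111 = ((6/5)*(½)*9)*111 = (27/5)*111 = 2997/5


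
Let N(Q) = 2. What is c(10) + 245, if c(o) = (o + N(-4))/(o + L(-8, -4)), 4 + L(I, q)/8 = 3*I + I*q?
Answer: 1717/7 ≈ 245.29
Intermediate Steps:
L(I, q) = -32 + 24*I + 8*I*q (L(I, q) = -32 + 8*(3*I + I*q) = -32 + (24*I + 8*I*q) = -32 + 24*I + 8*I*q)
c(o) = (2 + o)/(32 + o) (c(o) = (o + 2)/(o + (-32 + 24*(-8) + 8*(-8)*(-4))) = (2 + o)/(o + (-32 - 192 + 256)) = (2 + o)/(o + 32) = (2 + o)/(32 + o))
c(10) + 245 = (2 + 10)/(32 + 10) + 245 = 12/42 + 245 = (1/42)*12 + 245 = 2/7 + 245 = 1717/7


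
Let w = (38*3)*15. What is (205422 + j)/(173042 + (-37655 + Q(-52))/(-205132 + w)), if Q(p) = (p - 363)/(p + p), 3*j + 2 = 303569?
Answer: 6486627975568/3660861087001 ≈ 1.7719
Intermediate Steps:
j = 101189 (j = -2/3 + (1/3)*303569 = -2/3 + 303569/3 = 101189)
w = 1710 (w = 114*15 = 1710)
Q(p) = (-363 + p)/(2*p) (Q(p) = (-363 + p)/((2*p)) = (-363 + p)*(1/(2*p)) = (-363 + p)/(2*p))
(205422 + j)/(173042 + (-37655 + Q(-52))/(-205132 + w)) = (205422 + 101189)/(173042 + (-37655 + (1/2)*(-363 - 52)/(-52))/(-205132 + 1710)) = 306611/(173042 + (-37655 + (1/2)*(-1/52)*(-415))/(-203422)) = 306611/(173042 + (-37655 + 415/104)*(-1/203422)) = 306611/(173042 - 3915705/104*(-1/203422)) = 306611/(173042 + 3915705/21155888) = 306611/(3660861087001/21155888) = 306611*(21155888/3660861087001) = 6486627975568/3660861087001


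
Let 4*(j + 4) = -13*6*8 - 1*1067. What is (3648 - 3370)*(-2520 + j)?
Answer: -1638393/2 ≈ -8.1920e+5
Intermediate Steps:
j = -1707/4 (j = -4 + (-13*6*8 - 1*1067)/4 = -4 + (-78*8 - 1067)/4 = -4 + (-624 - 1067)/4 = -4 + (¼)*(-1691) = -4 - 1691/4 = -1707/4 ≈ -426.75)
(3648 - 3370)*(-2520 + j) = (3648 - 3370)*(-2520 - 1707/4) = 278*(-11787/4) = -1638393/2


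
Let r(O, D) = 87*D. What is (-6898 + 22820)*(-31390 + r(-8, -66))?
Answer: -591215704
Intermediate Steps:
(-6898 + 22820)*(-31390 + r(-8, -66)) = (-6898 + 22820)*(-31390 + 87*(-66)) = 15922*(-31390 - 5742) = 15922*(-37132) = -591215704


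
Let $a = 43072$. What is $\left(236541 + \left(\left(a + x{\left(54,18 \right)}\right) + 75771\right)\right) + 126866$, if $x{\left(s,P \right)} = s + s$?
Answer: $482358$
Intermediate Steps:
$x{\left(s,P \right)} = 2 s$
$\left(236541 + \left(\left(a + x{\left(54,18 \right)}\right) + 75771\right)\right) + 126866 = \left(236541 + \left(\left(43072 + 2 \cdot 54\right) + 75771\right)\right) + 126866 = \left(236541 + \left(\left(43072 + 108\right) + 75771\right)\right) + 126866 = \left(236541 + \left(43180 + 75771\right)\right) + 126866 = \left(236541 + 118951\right) + 126866 = 355492 + 126866 = 482358$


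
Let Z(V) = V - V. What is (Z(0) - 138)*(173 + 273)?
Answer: -61548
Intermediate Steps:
Z(V) = 0
(Z(0) - 138)*(173 + 273) = (0 - 138)*(173 + 273) = -138*446 = -61548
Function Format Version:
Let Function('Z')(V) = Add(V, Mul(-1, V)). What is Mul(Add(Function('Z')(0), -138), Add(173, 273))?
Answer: -61548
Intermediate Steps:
Function('Z')(V) = 0
Mul(Add(Function('Z')(0), -138), Add(173, 273)) = Mul(Add(0, -138), Add(173, 273)) = Mul(-138, 446) = -61548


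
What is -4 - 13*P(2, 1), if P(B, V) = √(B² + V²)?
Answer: -4 - 13*√5 ≈ -33.069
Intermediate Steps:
-4 - 13*P(2, 1) = -4 - 13*√(2² + 1²) = -4 - 13*√(4 + 1) = -4 - 13*√5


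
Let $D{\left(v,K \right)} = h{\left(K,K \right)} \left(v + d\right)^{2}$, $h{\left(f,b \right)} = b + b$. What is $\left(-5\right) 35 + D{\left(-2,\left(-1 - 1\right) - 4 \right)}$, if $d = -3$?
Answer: $-475$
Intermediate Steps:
$h{\left(f,b \right)} = 2 b$
$D{\left(v,K \right)} = 2 K \left(-3 + v\right)^{2}$ ($D{\left(v,K \right)} = 2 K \left(v - 3\right)^{2} = 2 K \left(-3 + v\right)^{2}$)
$\left(-5\right) 35 + D{\left(-2,\left(-1 - 1\right) - 4 \right)} = \left(-5\right) 35 + 2 \left(\left(-1 - 1\right) - 4\right) \left(-3 - 2\right)^{2} = -175 + 2 \left(-2 - 4\right) \left(-5\right)^{2} = -175 + 2 \left(-6\right) 25 = -175 - 300 = -475$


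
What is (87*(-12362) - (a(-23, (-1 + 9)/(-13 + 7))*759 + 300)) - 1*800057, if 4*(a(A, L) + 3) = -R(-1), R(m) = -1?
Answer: -7495055/4 ≈ -1.8738e+6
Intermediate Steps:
a(A, L) = -11/4 (a(A, L) = -3 + (-1*(-1))/4 = -3 + (¼)*1 = -3 + ¼ = -11/4)
(87*(-12362) - (a(-23, (-1 + 9)/(-13 + 7))*759 + 300)) - 1*800057 = (87*(-12362) - (-11/4*759 + 300)) - 1*800057 = (-1075494 - (-8349/4 + 300)) - 800057 = (-1075494 - 1*(-7149/4)) - 800057 = (-1075494 + 7149/4) - 800057 = -4294827/4 - 800057 = -7495055/4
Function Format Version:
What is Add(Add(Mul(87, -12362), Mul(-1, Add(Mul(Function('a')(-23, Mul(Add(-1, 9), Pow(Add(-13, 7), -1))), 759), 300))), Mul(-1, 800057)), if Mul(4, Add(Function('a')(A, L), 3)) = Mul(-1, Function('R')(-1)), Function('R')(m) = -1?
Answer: Rational(-7495055, 4) ≈ -1.8738e+6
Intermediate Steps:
Function('a')(A, L) = Rational(-11, 4) (Function('a')(A, L) = Add(-3, Mul(Rational(1, 4), Mul(-1, -1))) = Add(-3, Mul(Rational(1, 4), 1)) = Add(-3, Rational(1, 4)) = Rational(-11, 4))
Add(Add(Mul(87, -12362), Mul(-1, Add(Mul(Function('a')(-23, Mul(Add(-1, 9), Pow(Add(-13, 7), -1))), 759), 300))), Mul(-1, 800057)) = Add(Add(Mul(87, -12362), Mul(-1, Add(Mul(Rational(-11, 4), 759), 300))), Mul(-1, 800057)) = Add(Add(-1075494, Mul(-1, Add(Rational(-8349, 4), 300))), -800057) = Add(Add(-1075494, Mul(-1, Rational(-7149, 4))), -800057) = Add(Add(-1075494, Rational(7149, 4)), -800057) = Add(Rational(-4294827, 4), -800057) = Rational(-7495055, 4)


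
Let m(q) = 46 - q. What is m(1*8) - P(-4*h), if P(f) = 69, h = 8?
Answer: -31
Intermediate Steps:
m(1*8) - P(-4*h) = (46 - 8) - 1*69 = (46 - 1*8) - 69 = (46 - 8) - 69 = 38 - 69 = -31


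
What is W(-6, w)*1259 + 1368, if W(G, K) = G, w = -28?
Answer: -6186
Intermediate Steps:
W(-6, w)*1259 + 1368 = -6*1259 + 1368 = -7554 + 1368 = -6186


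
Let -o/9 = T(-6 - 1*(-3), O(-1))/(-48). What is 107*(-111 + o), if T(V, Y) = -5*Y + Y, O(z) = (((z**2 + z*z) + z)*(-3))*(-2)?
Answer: -24717/2 ≈ -12359.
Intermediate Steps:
O(z) = 6*z + 12*z**2 (O(z) = (((z**2 + z**2) + z)*(-3))*(-2) = ((2*z**2 + z)*(-3))*(-2) = ((z + 2*z**2)*(-3))*(-2) = (-6*z**2 - 3*z)*(-2) = 6*z + 12*z**2)
T(V, Y) = -4*Y
o = -9/2 (o = -9*(-24*(-1)*(1 + 2*(-1)))/(-48) = -9*(-24*(-1)*(1 - 2))*(-1)/48 = -9*(-24*(-1)*(-1))*(-1)/48 = -9*(-4*6)*(-1)/48 = -(-216)*(-1)/48 = -9*1/2 = -9/2 ≈ -4.5000)
107*(-111 + o) = 107*(-111 - 9/2) = 107*(-231/2) = -24717/2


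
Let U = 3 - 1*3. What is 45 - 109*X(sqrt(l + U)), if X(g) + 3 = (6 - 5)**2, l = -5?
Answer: 263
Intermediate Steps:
U = 0 (U = 3 - 3 = 0)
X(g) = -2 (X(g) = -3 + (6 - 5)**2 = -3 + 1**2 = -3 + 1 = -2)
45 - 109*X(sqrt(l + U)) = 45 - 109*(-2) = 45 + 218 = 263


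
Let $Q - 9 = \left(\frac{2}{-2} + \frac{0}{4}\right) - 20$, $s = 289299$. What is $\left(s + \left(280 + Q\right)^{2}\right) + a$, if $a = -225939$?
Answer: $135184$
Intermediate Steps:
$Q = -12$ ($Q = 9 + \left(\left(\frac{2}{-2} + \frac{0}{4}\right) - 20\right) = 9 + \left(\left(2 \left(- \frac{1}{2}\right) + 0 \cdot \frac{1}{4}\right) - 20\right) = 9 + \left(\left(-1 + 0\right) - 20\right) = 9 - 21 = -12$)
$\left(s + \left(280 + Q\right)^{2}\right) + a = \left(289299 + \left(280 - 12\right)^{2}\right) - 225939 = \left(289299 + 268^{2}\right) - 225939 = \left(289299 + 71824\right) - 225939 = 361123 - 225939 = 135184$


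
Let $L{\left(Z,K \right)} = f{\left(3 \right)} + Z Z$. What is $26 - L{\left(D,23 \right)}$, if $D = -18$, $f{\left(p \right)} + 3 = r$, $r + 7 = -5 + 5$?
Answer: $-288$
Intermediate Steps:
$r = -7$ ($r = -7 + \left(-5 + 5\right) = -7 + 0 = -7$)
$f{\left(p \right)} = -10$ ($f{\left(p \right)} = -3 - 7 = -10$)
$L{\left(Z,K \right)} = -10 + Z^{2}$ ($L{\left(Z,K \right)} = -10 + Z Z = -10 + Z^{2}$)
$26 - L{\left(D,23 \right)} = 26 - \left(-10 + \left(-18\right)^{2}\right) = 26 - \left(-10 + 324\right) = 26 - 314 = -288$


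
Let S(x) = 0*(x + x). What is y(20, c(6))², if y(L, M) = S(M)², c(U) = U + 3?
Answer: 0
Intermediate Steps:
c(U) = 3 + U
S(x) = 0 (S(x) = 0*(2*x) = 0)
y(L, M) = 0 (y(L, M) = 0² = 0)
y(20, c(6))² = 0² = 0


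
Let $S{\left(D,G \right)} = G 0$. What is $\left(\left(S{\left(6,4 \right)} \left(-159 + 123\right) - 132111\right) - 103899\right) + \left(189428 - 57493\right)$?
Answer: $-104075$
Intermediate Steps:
$S{\left(D,G \right)} = 0$
$\left(\left(S{\left(6,4 \right)} \left(-159 + 123\right) - 132111\right) - 103899\right) + \left(189428 - 57493\right) = \left(\left(0 \left(-159 + 123\right) - 132111\right) - 103899\right) + \left(189428 - 57493\right) = \left(\left(0 \left(-36\right) - 132111\right) - 103899\right) + 131935 = \left(\left(0 - 132111\right) - 103899\right) + 131935 = \left(-132111 - 103899\right) + 131935 = -236010 + 131935 = -104075$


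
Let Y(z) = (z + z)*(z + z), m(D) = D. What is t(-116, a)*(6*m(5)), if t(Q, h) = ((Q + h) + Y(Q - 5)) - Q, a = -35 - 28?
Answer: 1755030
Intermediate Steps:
Y(z) = 4*z² (Y(z) = (2*z)*(2*z) = 4*z²)
a = -63
t(Q, h) = h + 4*(-5 + Q)² (t(Q, h) = ((Q + h) + 4*(Q - 5)²) - Q = ((Q + h) + 4*(-5 + Q)²) - Q = (Q + h + 4*(-5 + Q)²) - Q = h + 4*(-5 + Q)²)
t(-116, a)*(6*m(5)) = (-63 + 4*(-5 - 116)²)*(6*5) = (-63 + 4*(-121)²)*30 = (-63 + 4*14641)*30 = (-63 + 58564)*30 = 58501*30 = 1755030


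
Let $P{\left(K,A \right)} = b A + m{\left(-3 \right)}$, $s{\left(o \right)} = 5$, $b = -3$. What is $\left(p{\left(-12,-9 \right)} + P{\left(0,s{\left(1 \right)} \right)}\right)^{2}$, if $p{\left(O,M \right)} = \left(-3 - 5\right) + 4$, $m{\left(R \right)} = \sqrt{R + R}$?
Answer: $\left(19 - i \sqrt{6}\right)^{2} \approx 355.0 - 93.081 i$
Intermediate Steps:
$m{\left(R \right)} = \sqrt{2} \sqrt{R}$ ($m{\left(R \right)} = \sqrt{2 R} = \sqrt{2} \sqrt{R}$)
$p{\left(O,M \right)} = -4$ ($p{\left(O,M \right)} = -8 + 4 = -4$)
$P{\left(K,A \right)} = - 3 A + i \sqrt{6}$ ($P{\left(K,A \right)} = - 3 A + \sqrt{2} \sqrt{-3} = - 3 A + \sqrt{2} i \sqrt{3} = - 3 A + i \sqrt{6}$)
$\left(p{\left(-12,-9 \right)} + P{\left(0,s{\left(1 \right)} \right)}\right)^{2} = \left(-4 + \left(\left(-3\right) 5 + i \sqrt{6}\right)\right)^{2} = \left(-4 - \left(15 - i \sqrt{6}\right)\right)^{2} = \left(-19 + i \sqrt{6}\right)^{2}$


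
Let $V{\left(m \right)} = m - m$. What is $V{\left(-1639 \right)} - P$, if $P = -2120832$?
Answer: $2120832$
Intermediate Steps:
$V{\left(m \right)} = 0$
$V{\left(-1639 \right)} - P = 0 - -2120832 = 0 + 2120832 = 2120832$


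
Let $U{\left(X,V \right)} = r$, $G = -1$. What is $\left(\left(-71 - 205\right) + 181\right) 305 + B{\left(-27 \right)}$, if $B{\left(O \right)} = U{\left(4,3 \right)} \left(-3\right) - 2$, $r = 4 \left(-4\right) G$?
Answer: $-29025$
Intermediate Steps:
$r = 16$ ($r = 4 \left(-4\right) \left(-1\right) = \left(-16\right) \left(-1\right) = 16$)
$U{\left(X,V \right)} = 16$
$B{\left(O \right)} = -50$ ($B{\left(O \right)} = 16 \left(-3\right) - 2 = -48 - 2 = -50$)
$\left(\left(-71 - 205\right) + 181\right) 305 + B{\left(-27 \right)} = \left(\left(-71 - 205\right) + 181\right) 305 - 50 = \left(-276 + 181\right) 305 - 50 = \left(-95\right) 305 - 50 = -28975 - 50 = -29025$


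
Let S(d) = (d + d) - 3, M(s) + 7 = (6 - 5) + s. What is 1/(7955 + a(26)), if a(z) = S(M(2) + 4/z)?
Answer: 13/103276 ≈ 0.00012588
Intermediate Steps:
M(s) = -6 + s (M(s) = -7 + ((6 - 5) + s) = -7 + (1 + s) = -6 + s)
S(d) = -3 + 2*d (S(d) = 2*d - 3 = -3 + 2*d)
a(z) = -11 + 8/z (a(z) = -3 + 2*((-6 + 2) + 4/z) = -3 + 2*(-4 + 4/z) = -3 + (-8 + 8/z) = -11 + 8/z)
1/(7955 + a(26)) = 1/(7955 + (-11 + 8/26)) = 1/(7955 + (-11 + 8*(1/26))) = 1/(7955 + (-11 + 4/13)) = 1/(7955 - 139/13) = 1/(103276/13) = 13/103276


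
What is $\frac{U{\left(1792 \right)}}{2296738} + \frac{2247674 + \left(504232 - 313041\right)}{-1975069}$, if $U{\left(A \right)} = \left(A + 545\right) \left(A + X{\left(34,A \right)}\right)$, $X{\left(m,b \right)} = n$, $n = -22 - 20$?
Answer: $\frac{30196396590}{55319707621} \approx 0.54585$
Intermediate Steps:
$n = -42$ ($n = -22 - 20 = -42$)
$X{\left(m,b \right)} = -42$
$U{\left(A \right)} = \left(-42 + A\right) \left(545 + A\right)$ ($U{\left(A \right)} = \left(A + 545\right) \left(A - 42\right) = \left(545 + A\right) \left(-42 + A\right) = \left(-42 + A\right) \left(545 + A\right)$)
$\frac{U{\left(1792 \right)}}{2296738} + \frac{2247674 + \left(504232 - 313041\right)}{-1975069} = \frac{-22890 + 1792^{2} + 503 \cdot 1792}{2296738} + \frac{2247674 + \left(504232 - 313041\right)}{-1975069} = \left(-22890 + 3211264 + 901376\right) \frac{1}{2296738} + \left(2247674 + \left(504232 - 313041\right)\right) \left(- \frac{1}{1975069}\right) = 4089750 \cdot \frac{1}{2296738} + \left(2247674 + 191191\right) \left(- \frac{1}{1975069}\right) = \frac{49875}{28009} + 2438865 \left(- \frac{1}{1975069}\right) = \frac{49875}{28009} - \frac{2438865}{1975069} = \frac{30196396590}{55319707621}$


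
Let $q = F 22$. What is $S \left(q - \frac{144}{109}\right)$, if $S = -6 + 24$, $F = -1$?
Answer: $- \frac{45756}{109} \approx -419.78$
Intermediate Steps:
$S = 18$
$q = -22$ ($q = \left(-1\right) 22 = -22$)
$S \left(q - \frac{144}{109}\right) = 18 \left(-22 - \frac{144}{109}\right) = 18 \left(- \frac{2542}{109}\right) = - \frac{45756}{109}$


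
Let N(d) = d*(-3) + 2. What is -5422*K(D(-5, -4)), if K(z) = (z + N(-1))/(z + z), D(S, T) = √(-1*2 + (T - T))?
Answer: -2711 + 13555*I*√2/2 ≈ -2711.0 + 9584.8*I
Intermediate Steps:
N(d) = 2 - 3*d (N(d) = -3*d + 2 = 2 - 3*d)
D(S, T) = I*√2 (D(S, T) = √(-2 + 0) = √(-2) = I*√2)
K(z) = (5 + z)/(2*z) (K(z) = (z + (2 - 3*(-1)))/(z + z) = (z + (2 + 3))/((2*z)) = (z + 5)*(1/(2*z)) = (5 + z)*(1/(2*z)) = (5 + z)/(2*z))
-5422*K(D(-5, -4)) = -2711*(5 + I*√2)/(I*√2) = -2711*(-I*√2/2)*(5 + I*√2) = -(-2711)*I*√2*(5 + I*√2)/2 = 2711*I*√2*(5 + I*√2)/2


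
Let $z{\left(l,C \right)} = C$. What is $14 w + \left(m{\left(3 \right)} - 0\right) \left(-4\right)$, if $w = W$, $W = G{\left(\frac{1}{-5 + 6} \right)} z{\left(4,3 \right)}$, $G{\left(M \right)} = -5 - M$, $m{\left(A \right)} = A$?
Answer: $-264$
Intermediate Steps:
$W = -18$ ($W = \left(-5 - \frac{1}{-5 + 6}\right) 3 = \left(-5 - 1^{-1}\right) 3 = \left(-5 - 1\right) 3 = \left(-6\right) 3 = -18$)
$w = -18$
$14 w + \left(m{\left(3 \right)} - 0\right) \left(-4\right) = 14 \left(-18\right) + \left(3 - 0\right) \left(-4\right) = -252 + \left(3 + \left(-2 + 2\right)\right) \left(-4\right) = -252 + \left(3 + 0\right) \left(-4\right) = -252 + 3 \left(-4\right) = -252 - 12 = -264$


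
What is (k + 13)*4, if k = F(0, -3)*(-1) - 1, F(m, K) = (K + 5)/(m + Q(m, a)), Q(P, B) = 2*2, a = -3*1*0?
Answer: 46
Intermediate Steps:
a = 0 (a = -3*0 = 0)
Q(P, B) = 4
F(m, K) = (5 + K)/(4 + m) (F(m, K) = (K + 5)/(m + 4) = (5 + K)/(4 + m))
k = -3/2 (k = ((5 - 3)/(4 + 0))*(-1) - 1 = (2/4)*(-1) - 1 = ((1/4)*2)*(-1) - 1 = (1/2)*(-1) - 1 = -1/2 - 1 = -3/2 ≈ -1.5000)
(k + 13)*4 = (-3/2 + 13)*4 = (23/2)*4 = 46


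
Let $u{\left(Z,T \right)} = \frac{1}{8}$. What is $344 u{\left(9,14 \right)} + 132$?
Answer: $175$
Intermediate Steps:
$u{\left(Z,T \right)} = \frac{1}{8}$
$344 u{\left(9,14 \right)} + 132 = 344 \cdot \frac{1}{8} + 132 = 43 + 132 = 175$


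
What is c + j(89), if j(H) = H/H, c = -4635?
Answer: -4634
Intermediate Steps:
j(H) = 1
c + j(89) = -4635 + 1 = -4634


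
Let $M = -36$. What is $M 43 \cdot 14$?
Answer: $-21672$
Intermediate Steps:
$M 43 \cdot 14 = \left(-36\right) 43 \cdot 14 = \left(-1548\right) 14 = -21672$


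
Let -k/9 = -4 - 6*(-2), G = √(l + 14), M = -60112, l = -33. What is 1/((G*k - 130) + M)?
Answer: I/(2*(-30121*I + 36*√19)) ≈ -1.6599e-5 + 8.6477e-8*I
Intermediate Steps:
G = I*√19 (G = √(-33 + 14) = √(-19) = I*√19 ≈ 4.3589*I)
k = -72 (k = -9*(-4 - 6*(-2)) = -9*(-4 + 12) = -9*8 = -72)
1/((G*k - 130) + M) = 1/(((I*√19)*(-72) - 130) - 60112) = 1/((-72*I*√19 - 130) - 60112) = 1/((-130 - 72*I*√19) - 60112) = 1/(-60242 - 72*I*√19)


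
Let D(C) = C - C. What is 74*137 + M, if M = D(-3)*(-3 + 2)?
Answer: 10138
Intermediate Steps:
D(C) = 0
M = 0 (M = 0*(-3 + 2) = 0*(-1) = 0)
74*137 + M = 74*137 + 0 = 10138 + 0 = 10138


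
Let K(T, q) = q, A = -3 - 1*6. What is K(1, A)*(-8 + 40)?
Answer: -288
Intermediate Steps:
A = -9 (A = -3 - 6 = -9)
K(1, A)*(-8 + 40) = -9*(-8 + 40) = -9*32 = -288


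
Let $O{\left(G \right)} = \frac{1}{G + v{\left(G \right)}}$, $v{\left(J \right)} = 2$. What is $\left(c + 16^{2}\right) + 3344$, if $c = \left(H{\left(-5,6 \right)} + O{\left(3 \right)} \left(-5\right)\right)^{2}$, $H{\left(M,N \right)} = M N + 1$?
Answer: $4500$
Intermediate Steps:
$O{\left(G \right)} = \frac{1}{2 + G}$ ($O{\left(G \right)} = \frac{1}{G + 2} = \frac{1}{2 + G}$)
$H{\left(M,N \right)} = 1 + M N$
$c = 900$ ($c = \left(\left(1 - 30\right) + \frac{1}{2 + 3} \left(-5\right)\right)^{2} = \left(\left(1 - 30\right) + \frac{1}{5} \left(-5\right)\right)^{2} = \left(-29 + \frac{1}{5} \left(-5\right)\right)^{2} = \left(-29 - 1\right)^{2} = \left(-30\right)^{2} = 900$)
$\left(c + 16^{2}\right) + 3344 = \left(900 + 16^{2}\right) + 3344 = \left(900 + 256\right) + 3344 = 1156 + 3344 = 4500$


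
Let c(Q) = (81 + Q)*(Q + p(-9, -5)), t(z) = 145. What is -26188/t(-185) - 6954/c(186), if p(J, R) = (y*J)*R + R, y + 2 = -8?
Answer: -626630798/3471445 ≈ -180.51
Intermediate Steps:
y = -10 (y = -2 - 8 = -10)
p(J, R) = R - 10*J*R (p(J, R) = (-10*J)*R + R = -10*J*R + R = R - 10*J*R)
c(Q) = (-455 + Q)*(81 + Q) (c(Q) = (81 + Q)*(Q - 5*(1 - 10*(-9))) = (81 + Q)*(Q - 5*(1 + 90)) = (81 + Q)*(Q - 5*91) = (81 + Q)*(Q - 455) = (81 + Q)*(-455 + Q) = (-455 + Q)*(81 + Q))
-26188/t(-185) - 6954/c(186) = -26188/145 - 6954/(-36855 + 186² - 374*186) = -26188*1/145 - 6954/(-36855 + 34596 - 69564) = -26188/145 - 6954/(-71823) = -26188/145 - 6954*(-1/71823) = -26188/145 + 2318/23941 = -626630798/3471445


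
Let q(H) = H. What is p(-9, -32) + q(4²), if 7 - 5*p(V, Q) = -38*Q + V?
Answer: -224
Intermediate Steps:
p(V, Q) = 7/5 - V/5 + 38*Q/5 (p(V, Q) = 7/5 - (-38*Q + V)/5 = 7/5 - (V - 38*Q)/5 = 7/5 + (-V/5 + 38*Q/5) = 7/5 - V/5 + 38*Q/5)
p(-9, -32) + q(4²) = (7/5 - ⅕*(-9) + (38/5)*(-32)) + 4² = (7/5 + 9/5 - 1216/5) + 16 = -240 + 16 = -224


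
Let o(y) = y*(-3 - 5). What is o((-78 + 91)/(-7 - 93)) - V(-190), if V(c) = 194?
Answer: -4824/25 ≈ -192.96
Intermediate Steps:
o(y) = -8*y (o(y) = y*(-8) = -8*y)
o((-78 + 91)/(-7 - 93)) - V(-190) = -8*(-78 + 91)/(-7 - 93) - 1*194 = -104/(-100) - 194 = -104*(-1)/100 - 194 = -8*(-13/100) - 194 = 26/25 - 194 = -4824/25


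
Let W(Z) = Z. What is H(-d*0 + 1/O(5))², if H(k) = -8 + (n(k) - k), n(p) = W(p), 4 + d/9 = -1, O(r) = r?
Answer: 64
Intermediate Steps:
d = -45 (d = -36 + 9*(-1) = -36 - 9 = -45)
n(p) = p
H(k) = -8 (H(k) = -8 + (k - k) = -8 + 0 = -8)
H(-d*0 + 1/O(5))² = (-8)² = 64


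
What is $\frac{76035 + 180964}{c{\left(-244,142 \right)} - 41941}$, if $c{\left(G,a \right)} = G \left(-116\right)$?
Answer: $- \frac{256999}{13637} \approx -18.846$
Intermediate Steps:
$c{\left(G,a \right)} = - 116 G$
$\frac{76035 + 180964}{c{\left(-244,142 \right)} - 41941} = \frac{76035 + 180964}{\left(-116\right) \left(-244\right) - 41941} = \frac{256999}{28304 - 41941} = \frac{256999}{-13637} = 256999 \left(- \frac{1}{13637}\right) = - \frac{256999}{13637}$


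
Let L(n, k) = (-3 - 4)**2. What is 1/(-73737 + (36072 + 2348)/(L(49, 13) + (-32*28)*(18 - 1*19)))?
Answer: -189/13928609 ≈ -1.3569e-5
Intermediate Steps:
L(n, k) = 49 (L(n, k) = (-7)**2 = 49)
1/(-73737 + (36072 + 2348)/(L(49, 13) + (-32*28)*(18 - 1*19))) = 1/(-73737 + (36072 + 2348)/(49 + (-32*28)*(18 - 1*19))) = 1/(-73737 + 38420/(49 - 896*(18 - 19))) = 1/(-73737 + 38420/(49 - 896*(-1))) = 1/(-73737 + 38420/(49 + 896)) = 1/(-73737 + 38420/945) = 1/(-73737 + 38420*(1/945)) = 1/(-73737 + 7684/189) = 1/(-13928609/189) = -189/13928609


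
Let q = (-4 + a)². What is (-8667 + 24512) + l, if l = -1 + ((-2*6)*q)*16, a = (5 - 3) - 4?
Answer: 8932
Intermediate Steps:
a = -2 (a = 2 - 4 = -2)
q = 36 (q = (-4 - 2)² = (-6)² = 36)
l = -6913 (l = -1 + (-2*6*36)*16 = -1 - 12*36*16 = -1 - 432*16 = -1 - 6912 = -6913)
(-8667 + 24512) + l = (-8667 + 24512) - 6913 = 15845 - 6913 = 8932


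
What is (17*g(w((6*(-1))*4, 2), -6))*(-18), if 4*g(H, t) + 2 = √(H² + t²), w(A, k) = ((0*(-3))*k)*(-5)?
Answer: -306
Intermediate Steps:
w(A, k) = 0 (w(A, k) = (0*k)*(-5) = 0*(-5) = 0)
g(H, t) = -½ + √(H² + t²)/4
(17*g(w((6*(-1))*4, 2), -6))*(-18) = (17*(-½ + √(0² + (-6)²)/4))*(-18) = (17*(-½ + √(0 + 36)/4))*(-18) = (17*(-½ + √36/4))*(-18) = (17*(-½ + (¼)*6))*(-18) = (17*(-½ + 3/2))*(-18) = (17*1)*(-18) = 17*(-18) = -306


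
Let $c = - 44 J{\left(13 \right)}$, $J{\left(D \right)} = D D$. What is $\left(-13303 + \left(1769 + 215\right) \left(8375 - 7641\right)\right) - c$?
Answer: $1450389$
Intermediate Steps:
$J{\left(D \right)} = D^{2}$
$c = -7436$ ($c = - 44 \cdot 13^{2} = \left(-44\right) 169 = -7436$)
$\left(-13303 + \left(1769 + 215\right) \left(8375 - 7641\right)\right) - c = \left(-13303 + \left(1769 + 215\right) \left(8375 - 7641\right)\right) - -7436 = \left(-13303 + 1984 \cdot 734\right) + 7436 = \left(-13303 + 1456256\right) + 7436 = 1442953 + 7436 = 1450389$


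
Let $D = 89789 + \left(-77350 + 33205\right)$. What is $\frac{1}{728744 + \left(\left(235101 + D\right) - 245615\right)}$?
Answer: $\frac{1}{763874} \approx 1.3091 \cdot 10^{-6}$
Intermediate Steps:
$D = 45644$ ($D = 89789 - 44145 = 45644$)
$\frac{1}{728744 + \left(\left(235101 + D\right) - 245615\right)} = \frac{1}{728744 + \left(\left(235101 + 45644\right) - 245615\right)} = \frac{1}{728744 + \left(280745 - 245615\right)} = \frac{1}{728744 + 35130} = \frac{1}{763874}$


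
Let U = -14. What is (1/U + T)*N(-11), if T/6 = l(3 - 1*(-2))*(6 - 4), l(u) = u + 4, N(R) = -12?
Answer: -9066/7 ≈ -1295.1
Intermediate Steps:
l(u) = 4 + u
T = 108 (T = 6*((4 + (3 - 1*(-2)))*(6 - 4)) = 6*((4 + (3 + 2))*2) = 6*((4 + 5)*2) = 6*(9*2) = 6*18 = 108)
(1/U + T)*N(-11) = (1/(-14) + 108)*(-12) = (-1/14 + 108)*(-12) = (1511/14)*(-12) = -9066/7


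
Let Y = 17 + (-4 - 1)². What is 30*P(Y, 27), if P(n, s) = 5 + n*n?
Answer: 53070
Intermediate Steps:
Y = 42 (Y = 17 + (-5)² = 17 + 25 = 42)
P(n, s) = 5 + n²
30*P(Y, 27) = 30*(5 + 42²) = 30*(5 + 1764) = 30*1769 = 53070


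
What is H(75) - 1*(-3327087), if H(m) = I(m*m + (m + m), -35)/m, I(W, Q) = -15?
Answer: 16635434/5 ≈ 3.3271e+6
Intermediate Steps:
H(m) = -15/m
H(75) - 1*(-3327087) = -15/75 - 1*(-3327087) = -15*1/75 + 3327087 = -1/5 + 3327087 = 16635434/5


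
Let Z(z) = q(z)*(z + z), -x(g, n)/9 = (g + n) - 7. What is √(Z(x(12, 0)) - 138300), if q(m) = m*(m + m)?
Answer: 20*I*√1257 ≈ 709.08*I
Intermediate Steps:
x(g, n) = 63 - 9*g - 9*n (x(g, n) = -9*((g + n) - 7) = -9*(-7 + g + n) = 63 - 9*g - 9*n)
q(m) = 2*m² (q(m) = m*(2*m) = 2*m²)
Z(z) = 4*z³ (Z(z) = (2*z²)*(z + z) = (2*z²)*(2*z) = 4*z³)
√(Z(x(12, 0)) - 138300) = √(4*(63 - 9*12 - 9*0)³ - 138300) = √(4*(63 - 108 + 0)³ - 138300) = √(4*(-45)³ - 138300) = √(4*(-91125) - 138300) = √(-364500 - 138300) = √(-502800) = 20*I*√1257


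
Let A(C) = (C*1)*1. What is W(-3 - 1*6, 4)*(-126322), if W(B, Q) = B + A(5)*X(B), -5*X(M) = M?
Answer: 0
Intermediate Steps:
A(C) = C (A(C) = C*1 = C)
X(M) = -M/5
W(B, Q) = 0 (W(B, Q) = B + 5*(-B/5) = B - B = 0)
W(-3 - 1*6, 4)*(-126322) = 0*(-126322) = 0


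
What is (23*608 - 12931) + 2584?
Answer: 3637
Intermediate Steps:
(23*608 - 12931) + 2584 = (13984 - 12931) + 2584 = 1053 + 2584 = 3637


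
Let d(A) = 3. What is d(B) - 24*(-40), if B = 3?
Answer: 963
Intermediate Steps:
d(B) - 24*(-40) = 3 - 24*(-40) = 3 + 960 = 963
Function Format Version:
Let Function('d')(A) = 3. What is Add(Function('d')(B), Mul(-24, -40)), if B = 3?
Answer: 963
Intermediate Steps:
Add(Function('d')(B), Mul(-24, -40)) = Add(3, Mul(-24, -40)) = Add(3, 960) = 963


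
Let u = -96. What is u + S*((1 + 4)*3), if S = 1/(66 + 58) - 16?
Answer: -41649/124 ≈ -335.88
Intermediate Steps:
S = -1983/124 (S = 1/124 - 16 = -1983/124 ≈ -15.992)
u + S*((1 + 4)*3) = -96 - 1983*(1 + 4)*3/124 = -96 - 9915*3/124 = -96 - 1983/124*15 = -96 - 29745/124 = -41649/124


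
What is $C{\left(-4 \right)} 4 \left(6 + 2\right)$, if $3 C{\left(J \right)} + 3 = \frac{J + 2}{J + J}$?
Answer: $- \frac{88}{3} \approx -29.333$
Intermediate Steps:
$C{\left(J \right)} = -1 + \frac{2 + J}{6 J}$ ($C{\left(J \right)} = -1 + \frac{\left(J + 2\right) \frac{1}{J + J}}{3} = -1 + \frac{\left(2 + J\right) \frac{1}{2 J}}{3} = -1 + \frac{\frac{1}{2} \frac{1}{J} \left(2 + J\right)}{3} = -1 + \frac{2 + J}{6 J}$)
$C{\left(-4 \right)} 4 \left(6 + 2\right) = \frac{2 - -20}{6 \left(-4\right)} 4 \left(6 + 2\right) = \frac{1}{6} \left(- \frac{1}{4}\right) \left(2 + 20\right) 4 \cdot 8 = \frac{1}{6} \left(- \frac{1}{4}\right) 22 \cdot 4 \cdot 8 = \left(- \frac{11}{12}\right) 4 \cdot 8 = \left(- \frac{11}{3}\right) 8 = - \frac{88}{3}$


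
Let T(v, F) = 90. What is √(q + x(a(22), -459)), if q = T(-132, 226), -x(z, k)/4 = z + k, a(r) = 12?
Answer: √1878 ≈ 43.336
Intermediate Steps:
x(z, k) = -4*k - 4*z (x(z, k) = -4*(z + k) = -4*(k + z) = -4*k - 4*z)
q = 90
√(q + x(a(22), -459)) = √(90 + (-4*(-459) - 4*12)) = √(90 + (1836 - 48)) = √(90 + 1788) = √1878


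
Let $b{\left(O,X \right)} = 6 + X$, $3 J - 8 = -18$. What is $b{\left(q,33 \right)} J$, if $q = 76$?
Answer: $-130$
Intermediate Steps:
$J = - \frac{10}{3}$ ($J = \frac{8}{3} + \frac{1}{3} \left(-18\right) = \frac{8}{3} - 6 = - \frac{10}{3} \approx -3.3333$)
$b{\left(q,33 \right)} J = \left(6 + 33\right) \left(- \frac{10}{3}\right) = 39 \left(- \frac{10}{3}\right) = -130$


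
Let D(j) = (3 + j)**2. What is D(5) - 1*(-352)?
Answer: 416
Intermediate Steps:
D(5) - 1*(-352) = (3 + 5)**2 - 1*(-352) = 8**2 + 352 = 64 + 352 = 416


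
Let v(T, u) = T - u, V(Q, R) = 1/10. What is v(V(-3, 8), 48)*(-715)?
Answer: 68497/2 ≈ 34249.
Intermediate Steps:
V(Q, R) = ⅒
v(V(-3, 8), 48)*(-715) = (⅒ - 1*48)*(-715) = (⅒ - 48)*(-715) = -479/10*(-715) = 68497/2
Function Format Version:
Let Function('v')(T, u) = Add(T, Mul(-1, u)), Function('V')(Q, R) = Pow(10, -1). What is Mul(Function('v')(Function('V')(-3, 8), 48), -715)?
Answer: Rational(68497, 2) ≈ 34249.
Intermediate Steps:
Function('V')(Q, R) = Rational(1, 10)
Mul(Function('v')(Function('V')(-3, 8), 48), -715) = Mul(Add(Rational(1, 10), Mul(-1, 48)), -715) = Mul(Add(Rational(1, 10), -48), -715) = Mul(Rational(-479, 10), -715) = Rational(68497, 2)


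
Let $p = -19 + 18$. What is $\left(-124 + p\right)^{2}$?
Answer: $15625$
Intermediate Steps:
$p = -1$
$\left(-124 + p\right)^{2} = \left(-124 - 1\right)^{2} = \left(-125\right)^{2} = 15625$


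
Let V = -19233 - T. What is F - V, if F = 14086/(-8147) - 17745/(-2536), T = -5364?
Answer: 286653370667/20660792 ≈ 13874.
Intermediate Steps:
V = -13869 (V = -19233 - 1*(-5364) = -19233 + 5364 = -13869)
F = 108846419/20660792 (F = 14086*(-1/8147) - 17745*(-1/2536) = -14086/8147 + 17745/2536 = 108846419/20660792 ≈ 5.2683)
F - V = 108846419/20660792 - 1*(-13869) = 108846419/20660792 + 13869 = 286653370667/20660792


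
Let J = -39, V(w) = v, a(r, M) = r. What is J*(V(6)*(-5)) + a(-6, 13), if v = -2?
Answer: -396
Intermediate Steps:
V(w) = -2
J*(V(6)*(-5)) + a(-6, 13) = -(-78)*(-5) - 6 = -39*10 - 6 = -390 - 6 = -396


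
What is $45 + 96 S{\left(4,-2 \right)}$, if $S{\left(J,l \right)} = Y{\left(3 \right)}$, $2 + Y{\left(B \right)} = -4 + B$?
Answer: $-243$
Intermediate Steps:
$Y{\left(B \right)} = -6 + B$ ($Y{\left(B \right)} = -2 + \left(-4 + B\right) = -6 + B$)
$S{\left(J,l \right)} = -3$ ($S{\left(J,l \right)} = -6 + 3 = -3$)
$45 + 96 S{\left(4,-2 \right)} = 45 + 96 \left(-3\right) = 45 - 288 = -243$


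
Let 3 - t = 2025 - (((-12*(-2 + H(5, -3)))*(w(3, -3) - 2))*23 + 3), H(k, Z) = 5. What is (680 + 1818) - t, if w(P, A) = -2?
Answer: 1205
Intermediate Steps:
t = 1293 (t = 3 - (2025 - (((-12*(-2 + 5))*(-2 - 2))*23 + 3)) = 3 - (2025 - ((-12*3*(-4))*23 + 3)) = 3 - (2025 - ((-3*12*(-4))*23 + 3)) = 3 - (2025 - (-36*(-4)*23 + 3)) = 3 - (2025 - (144*23 + 3)) = 3 - (2025 - (3312 + 3)) = 3 - (2025 - 1*3315) = 3 - (2025 - 3315) = 3 - 1*(-1290) = 3 + 1290 = 1293)
(680 + 1818) - t = (680 + 1818) - 1*1293 = 2498 - 1293 = 1205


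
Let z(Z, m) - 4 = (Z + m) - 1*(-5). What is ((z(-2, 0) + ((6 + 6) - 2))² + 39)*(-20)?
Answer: -6560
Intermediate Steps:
z(Z, m) = 9 + Z + m (z(Z, m) = 4 + ((Z + m) - 1*(-5)) = 4 + ((Z + m) + 5) = 4 + (5 + Z + m) = 9 + Z + m)
((z(-2, 0) + ((6 + 6) - 2))² + 39)*(-20) = (((9 - 2 + 0) + ((6 + 6) - 2))² + 39)*(-20) = ((7 + (12 - 2))² + 39)*(-20) = ((7 + 10)² + 39)*(-20) = (17² + 39)*(-20) = (289 + 39)*(-20) = 328*(-20) = -6560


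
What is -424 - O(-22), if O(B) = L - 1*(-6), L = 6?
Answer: -436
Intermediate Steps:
O(B) = 12 (O(B) = 6 - 1*(-6) = 6 + 6 = 12)
-424 - O(-22) = -424 - 1*12 = -424 - 12 = -436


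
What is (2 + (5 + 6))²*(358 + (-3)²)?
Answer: 62023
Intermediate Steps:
(2 + (5 + 6))²*(358 + (-3)²) = (2 + 11)²*(358 + 9) = 13²*367 = 169*367 = 62023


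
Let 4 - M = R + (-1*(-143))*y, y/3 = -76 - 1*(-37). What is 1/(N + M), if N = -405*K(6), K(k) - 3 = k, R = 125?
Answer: 1/12965 ≈ 7.7131e-5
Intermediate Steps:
K(k) = 3 + k
N = -3645 (N = -405*(3 + 6) = -405*9 = -3645)
y = -117 (y = 3*(-76 - 1*(-37)) = 3*(-76 + 37) = 3*(-39) = -117)
M = 16610 (M = 4 - (125 - 1*(-143)*(-117)) = 4 - (125 + 143*(-117)) = 4 - (125 - 16731) = 4 - 1*(-16606) = 4 + 16606 = 16610)
1/(N + M) = 1/(-3645 + 16610) = 1/12965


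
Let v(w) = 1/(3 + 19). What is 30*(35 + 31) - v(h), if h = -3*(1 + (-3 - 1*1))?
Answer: 43559/22 ≈ 1980.0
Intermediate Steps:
h = 9 (h = -3*(1 + (-3 - 1)) = -3*(1 - 4) = -3*(-3) = 9)
v(w) = 1/22
30*(35 + 31) - v(h) = 30*(35 + 31) - 1*1/22 = 30*66 - 1/22 = 1980 - 1/22 = 43559/22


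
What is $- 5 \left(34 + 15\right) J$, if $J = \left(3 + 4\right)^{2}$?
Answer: $-12005$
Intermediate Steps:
$J = 49$ ($J = 7^{2} = 49$)
$- 5 \left(34 + 15\right) J = - 5 \left(34 + 15\right) 49 = \left(-5\right) 49 \cdot 49 = \left(-245\right) 49 = -12005$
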